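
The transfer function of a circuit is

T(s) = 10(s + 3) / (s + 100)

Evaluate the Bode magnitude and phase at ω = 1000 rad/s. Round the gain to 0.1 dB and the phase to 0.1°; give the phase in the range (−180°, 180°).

20.0 dB, 5.5°

At s = jω = j1000:
zero (s+3): 3 + j1000 → |·| = √(3²+1000²) = √1000009 ≈ 1000, ∠ = arctan(1000/3) ≈ 89.83°
pole (s+100): 100 + j1000 → |·| = √(100²+1000²) = √1010000 ≈ 1005, ∠ = arctan(1000/100) ≈ 84.29°
|T| = 10 · 1000 / 1005 ≈ 9.9502
Gain = 20 log₁₀(9.9502) ≈ 19.96 dB
∠T = 89.83° − 84.29° = 5.54°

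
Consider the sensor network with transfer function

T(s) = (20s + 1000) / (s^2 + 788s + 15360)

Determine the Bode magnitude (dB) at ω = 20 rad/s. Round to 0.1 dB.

Substitute s = j20:
Numerator: 20(j20) + 1000 = 1000 + j400
Denominator: (j20)^2 + 788(j20) + 15360 = 14960 + j15760
|N| = √(1000² + 400²) ≈ 1077, ∠N ≈ 21.80°
|D| = √(14960² + 15760²) ≈ 21730, ∠D ≈ 46.49°
|T| = 1077 / 21730 ≈ 0.049563
Gain = 20 log₁₀(0.049563) ≈ -26.10 dB

-26.1 dB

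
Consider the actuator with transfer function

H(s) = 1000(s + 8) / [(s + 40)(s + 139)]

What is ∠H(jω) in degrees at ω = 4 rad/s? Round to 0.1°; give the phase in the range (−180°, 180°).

At s = jω = j4:
zero (s+8): 8 + j4 → |·| = √(8²+4²) = √80 ≈ 8.9443, ∠ = arctan(4/8) ≈ 26.57°
pole (s+40): 40 + j4 → |·| = √(40²+4²) = √1616 ≈ 40.2, ∠ = arctan(4/40) ≈ 5.71°
pole (s+139): 139 + j4 → |·| = √(139²+4²) = √19337 ≈ 139.06, ∠ = arctan(4/139) ≈ 1.65°
∠H = 26.57° − 7.36° = 19.21°

19.2°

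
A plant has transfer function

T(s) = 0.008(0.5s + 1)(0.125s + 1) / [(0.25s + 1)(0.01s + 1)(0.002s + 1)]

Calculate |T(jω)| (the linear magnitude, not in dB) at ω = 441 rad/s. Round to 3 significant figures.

0.146

At ω = 441 rad/s:
zero (1 + j441·0.5) = 1 + j220.5 → |·| ≈ 220.5, ∠ ≈ 89.74°
zero (1 + j441·0.125) = 1 + j55.125 → |·| ≈ 55.134, ∠ ≈ 88.96°
pole (1 + j441·0.25) = 1 + j110.25 → |·| ≈ 110.25, ∠ ≈ 89.48°
pole (1 + j441·0.01) = 1 + j4.41 → |·| ≈ 4.522, ∠ ≈ 77.22°
pole (1 + j441·0.002) = 1 + j0.882 → |·| ≈ 1.3334, ∠ ≈ 41.41°
|T| = 0.008 · 220.5 · 55.134 / (110.25 · 4.522 · 1.3334) ≈ 0.1463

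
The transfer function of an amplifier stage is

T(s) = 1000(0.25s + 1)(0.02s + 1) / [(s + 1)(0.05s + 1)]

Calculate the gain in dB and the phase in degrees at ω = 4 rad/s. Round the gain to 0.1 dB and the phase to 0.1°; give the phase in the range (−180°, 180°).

50.6 dB, -37.7°

At ω = 4 rad/s:
zero (1 + j4·0.25) = 1 + j1 → |·| ≈ 1.4142, ∠ ≈ 45.00°
zero (1 + j4·0.02) = 1 + j0.08 → |·| ≈ 1.0032, ∠ ≈ 4.57°
pole (1 + j4·1) = 1 + j4 → |·| ≈ 4.1231, ∠ ≈ 75.96°
pole (1 + j4·0.05) = 1 + j0.2 → |·| ≈ 1.0198, ∠ ≈ 11.31°
|T| = 1000 · 1.4142 · 1.0032 / (4.1231 · 1.0198) ≈ 337.41
Gain = 20 log₁₀(337.41) ≈ 50.56 dB
∠T = (45.00° + 4.57°) − (75.96° + 11.31°) = -37.70°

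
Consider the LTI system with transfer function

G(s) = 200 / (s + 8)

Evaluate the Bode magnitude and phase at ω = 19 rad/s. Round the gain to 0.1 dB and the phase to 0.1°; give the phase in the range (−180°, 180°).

At s = jω = j19:
pole (s+8): 8 + j19 → |·| = √(8²+19²) = √425 ≈ 20.616, ∠ = arctan(19/8) ≈ 67.17°
|G| = 200 / 20.616 ≈ 9.7012
Gain = 20 log₁₀(9.7012) ≈ 19.74 dB
∠G = 0.00° − 67.17° = -67.17°

19.7 dB, -67.2°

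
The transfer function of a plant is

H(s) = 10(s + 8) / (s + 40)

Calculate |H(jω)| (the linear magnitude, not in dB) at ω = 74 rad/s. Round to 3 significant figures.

8.85

At s = jω = j74:
zero (s+8): 8 + j74 → |·| = √(8²+74²) = √5540 ≈ 74.431, ∠ = arctan(74/8) ≈ 83.83°
pole (s+40): 40 + j74 → |·| = √(40²+74²) = √7076 ≈ 84.119, ∠ = arctan(74/40) ≈ 61.61°
|H| = 10 · 74.431 / 84.119 ≈ 8.8483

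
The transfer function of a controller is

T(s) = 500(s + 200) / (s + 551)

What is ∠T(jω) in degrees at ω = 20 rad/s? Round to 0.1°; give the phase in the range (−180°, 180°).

At s = jω = j20:
zero (s+200): 200 + j20 → |·| = √(200²+20²) = √40400 ≈ 201, ∠ = arctan(20/200) ≈ 5.71°
pole (s+551): 551 + j20 → |·| = √(551²+20²) = √304001 ≈ 551.36, ∠ = arctan(20/551) ≈ 2.08°
∠T = 5.71° − 2.08° = 3.63°

3.6°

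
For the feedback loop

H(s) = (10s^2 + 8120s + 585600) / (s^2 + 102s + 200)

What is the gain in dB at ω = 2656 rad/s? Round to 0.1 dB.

Substitute s = j2656:
Numerator: 10(j2656)^2 + 8120(j2656) + 585600 = -69957760 + j21566720
Denominator: (j2656)^2 + 102(j2656) + 200 = -7054136 + j270912
|N| = √(69957760² + 21566720²) ≈ 7.3207e+07, ∠N ≈ 162.87°
|D| = √(7054136² + 270912²) ≈ 7.0593e+06, ∠D ≈ 177.80°
|H| = 7.3207e+07 / 7.0593e+06 ≈ 10.37
Gain = 20 log₁₀(10.37) ≈ 20.32 dB

20.3 dB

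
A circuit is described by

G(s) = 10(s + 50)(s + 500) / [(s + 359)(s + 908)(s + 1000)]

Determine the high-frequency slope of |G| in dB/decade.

Each pole contributes −20 dB/decade at high frequency; each zero contributes +20 dB/decade.
Net: 2 zero(s) − 3 pole(s) → -20 dB/decade.

-20 dB/decade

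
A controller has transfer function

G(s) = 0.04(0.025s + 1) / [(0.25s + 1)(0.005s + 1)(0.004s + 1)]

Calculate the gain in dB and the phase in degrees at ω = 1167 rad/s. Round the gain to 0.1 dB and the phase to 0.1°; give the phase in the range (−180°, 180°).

At ω = 1167 rad/s:
zero (1 + j1167·0.025) = 1 + j29.175 → |·| ≈ 29.192, ∠ ≈ 88.04°
pole (1 + j1167·0.25) = 1 + j291.75 → |·| ≈ 291.75, ∠ ≈ 89.80°
pole (1 + j1167·0.005) = 1 + j5.835 → |·| ≈ 5.9201, ∠ ≈ 80.28°
pole (1 + j1167·0.004) = 1 + j4.668 → |·| ≈ 4.7739, ∠ ≈ 77.91°
|G| = 0.04 · 29.192 / (291.75 · 5.9201 · 4.7739) ≈ 0.00014162
Gain = 20 log₁₀(0.00014162) ≈ -76.98 dB
∠G = (88.04°) − (89.80° + 80.28° + 77.91°) = -159.95°

-77.0 dB, -160.0°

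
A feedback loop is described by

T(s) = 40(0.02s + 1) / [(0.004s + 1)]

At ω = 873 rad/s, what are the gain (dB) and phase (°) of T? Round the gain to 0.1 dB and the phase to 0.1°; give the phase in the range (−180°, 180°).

45.7 dB, 12.7°

At ω = 873 rad/s:
zero (1 + j873·0.02) = 1 + j17.46 → |·| ≈ 17.489, ∠ ≈ 86.72°
pole (1 + j873·0.004) = 1 + j3.492 → |·| ≈ 3.6324, ∠ ≈ 74.02°
|T| = 40 · 17.489 / (3.6324) ≈ 192.59
Gain = 20 log₁₀(192.59) ≈ 45.69 dB
∠T = (86.72°) − (74.02°) = 12.70°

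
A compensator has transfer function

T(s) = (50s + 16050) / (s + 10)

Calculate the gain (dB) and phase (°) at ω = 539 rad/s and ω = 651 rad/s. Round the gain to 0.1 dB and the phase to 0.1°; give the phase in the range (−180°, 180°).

ω = 539: 35.3 dB, -29.7°; ω = 651: 34.9 dB, -25.4°

Substitute s = j539:
Numerator: 50(j539) + 16050 = 16050 + j26950
Denominator: (j539) + 10 = 10 + j539
|N| = √(16050² + 26950²) ≈ 31367, ∠N ≈ 59.22°
|D| = √(10² + 539²) ≈ 539.09, ∠D ≈ 88.94°
|T| = 31367 / 539.09 ≈ 58.185
Gain = 20 log₁₀(58.185) ≈ 35.30 dB
∠T = 59.22° − 88.94° = -29.72°

Substitute s = j651:
Numerator: 50(j651) + 16050 = 16050 + j32550
Denominator: (j651) + 10 = 10 + j651
|N| = √(16050² + 32550²) ≈ 36292, ∠N ≈ 63.75°
|D| = √(10² + 651²) ≈ 651.08, ∠D ≈ 89.12°
|T| = 36292 / 651.08 ≈ 55.741
Gain = 20 log₁₀(55.741) ≈ 34.92 dB
∠T = 63.75° − 89.12° = -25.37°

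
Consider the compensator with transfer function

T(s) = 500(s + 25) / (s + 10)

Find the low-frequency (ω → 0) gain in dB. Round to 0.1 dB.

T(0) = 500·25 / (10) = 1250
20 log₁₀(1250) ≈ 61.94 dB

61.9 dB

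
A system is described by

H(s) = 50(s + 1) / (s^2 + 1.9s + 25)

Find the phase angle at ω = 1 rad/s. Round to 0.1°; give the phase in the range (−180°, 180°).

At s = jω = j1:
zero (s+1): 1 + j1 → |·| = √(1²+1²) = √2 ≈ 1.4142, ∠ = arctan(1/1) ≈ 45.00°
quadratic: (j1)² + 1.9·j1 + 25 = 24 + j1.9 → |·| ≈ 24.075, ∠ ≈ 4.53°
∠H = 45.00° − 4.53° = 40.47°

40.5°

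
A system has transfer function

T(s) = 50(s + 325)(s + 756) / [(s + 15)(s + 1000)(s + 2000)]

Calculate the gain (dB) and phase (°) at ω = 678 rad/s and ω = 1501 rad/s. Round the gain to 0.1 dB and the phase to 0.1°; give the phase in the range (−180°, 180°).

At s = jω = j678:
zero (s+325): 325 + j678 → |·| = √(325²+678²) = √565309 ≈ 751.87, ∠ = arctan(678/325) ≈ 64.39°
zero (s+756): 756 + j678 → |·| = √(756²+678²) = √1031220 ≈ 1015.5, ∠ = arctan(678/756) ≈ 41.89°
pole (s+15): 15 + j678 → |·| = √(15²+678²) = √459909 ≈ 678.17, ∠ = arctan(678/15) ≈ 88.73°
pole (s+1000): 1000 + j678 → |·| = √(1000²+678²) = √1459684 ≈ 1208.2, ∠ = arctan(678/1000) ≈ 34.14°
pole (s+2000): 2000 + j678 → |·| = √(2000²+678²) = √4459684 ≈ 2111.8, ∠ = arctan(678/2000) ≈ 18.73°
|T| = 50 · 7.6352e+05 / 1.7303e+09 ≈ 0.022063
Gain = 20 log₁₀(0.022063) ≈ -33.13 dB
∠T = 106.28° − 141.60° = -35.32°

At s = jω = j1501:
zero (s+325): 325 + j1501 → |·| = √(325²+1501²) = √2358626 ≈ 1535.8, ∠ = arctan(1501/325) ≈ 77.78°
zero (s+756): 756 + j1501 → |·| = √(756²+1501²) = √2824537 ≈ 1680.6, ∠ = arctan(1501/756) ≈ 63.27°
pole (s+15): 15 + j1501 → |·| = √(15²+1501²) = √2253226 ≈ 1501.1, ∠ = arctan(1501/15) ≈ 89.43°
pole (s+1000): 1000 + j1501 → |·| = √(1000²+1501²) = √3253001 ≈ 1803.6, ∠ = arctan(1501/1000) ≈ 56.33°
pole (s+2000): 2000 + j1501 → |·| = √(2000²+1501²) = √6253001 ≈ 2500.6, ∠ = arctan(1501/2000) ≈ 36.89°
|T| = 50 · 2.5811e+06 / 6.7701e+09 ≈ 0.019062
Gain = 20 log₁₀(0.019062) ≈ -34.40 dB
∠T = 141.05° − 182.65° = -41.60°

ω = 678: -33.1 dB, -35.3°; ω = 1501: -34.4 dB, -41.6°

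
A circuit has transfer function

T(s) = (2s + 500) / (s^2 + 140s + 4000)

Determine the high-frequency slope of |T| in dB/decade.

Each pole contributes −20 dB/decade at high frequency; each zero contributes +20 dB/decade.
Net: 1 zero(s) − 2 pole(s) → -20 dB/decade.

-20 dB/decade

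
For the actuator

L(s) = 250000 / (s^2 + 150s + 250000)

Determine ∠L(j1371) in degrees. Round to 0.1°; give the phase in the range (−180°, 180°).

At s = jω = j1371:
quadratic: (j1371)² + 150·j1371 + 250000 = -1629641 + j205650 → |·| ≈ 1.6426e+06, ∠ ≈ 172.81°
∠L = 0.00° − 172.81° = -172.81°

-172.8°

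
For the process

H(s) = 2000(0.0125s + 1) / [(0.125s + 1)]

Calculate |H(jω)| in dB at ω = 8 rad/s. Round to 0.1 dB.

At ω = 8 rad/s:
zero (1 + j8·0.0125) = 1 + j0.1 → |·| ≈ 1.005, ∠ ≈ 5.71°
pole (1 + j8·0.125) = 1 + j1 → |·| ≈ 1.4142, ∠ ≈ 45.00°
|H| = 2000 · 1.005 / (1.4142) ≈ 1421.3
Gain = 20 log₁₀(1421.3) ≈ 63.05 dB

63.1 dB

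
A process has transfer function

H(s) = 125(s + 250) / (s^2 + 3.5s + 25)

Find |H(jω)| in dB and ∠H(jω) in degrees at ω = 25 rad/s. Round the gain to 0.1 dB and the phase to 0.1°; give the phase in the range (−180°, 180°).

At s = jω = j25:
zero (s+250): 250 + j25 → |·| = √(250²+25²) = √63125 ≈ 251.25, ∠ = arctan(25/250) ≈ 5.71°
quadratic: (j25)² + 3.5·j25 + 25 = -600 + j87.5 → |·| ≈ 606.35, ∠ ≈ 171.70°
|H| = 125 · 251.25 / 606.35 ≈ 51.796
Gain = 20 log₁₀(51.796) ≈ 34.29 dB
∠H = 5.71° − 171.70° = -165.99°

34.3 dB, -166.0°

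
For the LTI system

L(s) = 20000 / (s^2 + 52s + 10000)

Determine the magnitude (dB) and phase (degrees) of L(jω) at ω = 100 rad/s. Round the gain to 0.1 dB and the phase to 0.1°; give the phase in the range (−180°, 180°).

11.7 dB, -90.0°

At s = jω = j100:
quadratic: (j100)² + 52·j100 + 10000 = 0 + j5200 → |·| ≈ 5200, ∠ ≈ 90.00°
|L| = 20000 / 5200 ≈ 3.8462
Gain = 20 log₁₀(3.8462) ≈ 11.70 dB
∠L = 0.00° − 90.00° = -90.00°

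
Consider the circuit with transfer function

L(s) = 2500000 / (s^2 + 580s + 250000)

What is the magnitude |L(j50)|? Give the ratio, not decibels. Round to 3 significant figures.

10.0

At s = jω = j50:
quadratic: (j50)² + 580·j50 + 250000 = 247500 + j29000 → |·| ≈ 2.4919e+05, ∠ ≈ 6.68°
|L| = 2500000 / 2.4919e+05 ≈ 10.033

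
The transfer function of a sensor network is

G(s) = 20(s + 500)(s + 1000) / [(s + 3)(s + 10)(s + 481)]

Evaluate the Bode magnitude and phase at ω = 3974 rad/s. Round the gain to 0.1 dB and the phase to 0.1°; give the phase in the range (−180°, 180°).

-45.7 dB, -104.2°

At s = jω = j3974:
zero (s+500): 500 + j3974 → |·| = √(500²+3974²) = √16042676 ≈ 4005.3, ∠ = arctan(3974/500) ≈ 82.83°
zero (s+1000): 1000 + j3974 → |·| = √(1000²+3974²) = √16792676 ≈ 4097.9, ∠ = arctan(3974/1000) ≈ 75.88°
pole (s+3): 3 + j3974 → |·| = √(3²+3974²) = √15792685 ≈ 3974, ∠ = arctan(3974/3) ≈ 89.96°
pole (s+10): 10 + j3974 → |·| = √(10²+3974²) = √15792776 ≈ 3974, ∠ = arctan(3974/10) ≈ 89.86°
pole (s+481): 481 + j3974 → |·| = √(481²+3974²) = √16024037 ≈ 4003, ∠ = arctan(3974/481) ≈ 83.10°
|G| = 20 · 1.6413e+07 / 6.3218e+10 ≈ 0.0051925
Gain = 20 log₁₀(0.0051925) ≈ -45.69 dB
∠G = 158.71° − 262.92° = -104.21°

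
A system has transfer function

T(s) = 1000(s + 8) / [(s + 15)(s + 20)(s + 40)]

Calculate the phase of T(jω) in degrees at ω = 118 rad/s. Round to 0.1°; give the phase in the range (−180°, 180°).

-148.3°

At s = jω = j118:
zero (s+8): 8 + j118 → |·| = √(8²+118²) = √13988 ≈ 118.27, ∠ = arctan(118/8) ≈ 86.12°
pole (s+15): 15 + j118 → |·| = √(15²+118²) = √14149 ≈ 118.95, ∠ = arctan(118/15) ≈ 82.76°
pole (s+20): 20 + j118 → |·| = √(20²+118²) = √14324 ≈ 119.68, ∠ = arctan(118/20) ≈ 80.38°
pole (s+40): 40 + j118 → |·| = √(40²+118²) = √15524 ≈ 124.6, ∠ = arctan(118/40) ≈ 71.27°
∠T = 86.12° − 234.41° = -148.29°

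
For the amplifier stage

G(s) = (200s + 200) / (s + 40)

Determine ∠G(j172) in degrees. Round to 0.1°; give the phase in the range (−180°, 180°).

12.8°

Substitute s = j172:
Numerator: 200(j172) + 200 = 200 + j34400
Denominator: (j172) + 40 = 40 + j172
|N| = √(200² + 34400²) ≈ 34401, ∠N ≈ 89.67°
|D| = √(40² + 172²) ≈ 176.59, ∠D ≈ 76.91°
∠G = 89.67° − 76.91° = 12.76°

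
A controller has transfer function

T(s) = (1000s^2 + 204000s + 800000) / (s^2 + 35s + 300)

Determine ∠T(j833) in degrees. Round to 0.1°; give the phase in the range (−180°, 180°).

Substitute s = j833:
Numerator: 1000(j833)^2 + 204000(j833) + 800000 = -693089000 + j169932000
Denominator: (j833)^2 + 35(j833) + 300 = -693589 + j29155
|N| = √(693089000² + 169932000²) ≈ 7.1362e+08, ∠N ≈ 166.22°
|D| = √(693589² + 29155²) ≈ 6.942e+05, ∠D ≈ 177.59°
∠T = 166.22° − 177.59° = -11.37°

-11.4°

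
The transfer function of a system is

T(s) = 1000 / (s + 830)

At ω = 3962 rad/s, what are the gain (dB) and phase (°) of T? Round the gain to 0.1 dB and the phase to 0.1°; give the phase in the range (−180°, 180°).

-12.1 dB, -78.2°

Substitute s = j3962:
Numerator: 1000 = 1000 + j0
Denominator: (j3962) + 830 = 830 + j3962
|N| = √(1000² + 0²) ≈ 1000, ∠N ≈ 0.00°
|D| = √(830² + 3962²) ≈ 4048, ∠D ≈ 78.17°
|T| = 1000 / 4048 ≈ 0.24704
Gain = 20 log₁₀(0.24704) ≈ -12.14 dB
∠T = 0.00° − 78.17° = -78.17°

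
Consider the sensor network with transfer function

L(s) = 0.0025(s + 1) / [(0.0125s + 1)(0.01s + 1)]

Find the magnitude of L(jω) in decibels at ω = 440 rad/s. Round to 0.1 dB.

At ω = 440 rad/s:
zero (1 + j440·1) = 1 + j440 → |·| ≈ 440, ∠ ≈ 89.87°
pole (1 + j440·0.0125) = 1 + j5.5 → |·| ≈ 5.5902, ∠ ≈ 79.70°
pole (1 + j440·0.01) = 1 + j4.4 → |·| ≈ 4.5122, ∠ ≈ 77.20°
|L| = 0.0025 · 440 / (5.5902 · 4.5122) ≈ 0.043609
Gain = 20 log₁₀(0.043609) ≈ -27.21 dB

-27.2 dB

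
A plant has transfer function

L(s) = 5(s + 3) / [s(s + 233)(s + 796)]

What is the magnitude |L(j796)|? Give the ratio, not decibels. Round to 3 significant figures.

At s = jω = j796:
zero (s+3): 3 + j796 → |·| = √(3²+796²) = √633625 ≈ 796.01, ∠ = arctan(796/3) ≈ 89.78°
pole (s+233): 233 + j796 → |·| = √(233²+796²) = √687905 ≈ 829.4, ∠ = arctan(796/233) ≈ 73.68°
pole (s+796): 796 + j796 → |·| = √(796²+796²) = √1267232 ≈ 1125.7, ∠ = arctan(796/796) ≈ 45.00°
pole at origin: |s| = 796, ∠ = 90.00° (in denominator)
|L| = 5 · 796.01 / 7.4319e+08 ≈ 5.3554e-06

5.36e-06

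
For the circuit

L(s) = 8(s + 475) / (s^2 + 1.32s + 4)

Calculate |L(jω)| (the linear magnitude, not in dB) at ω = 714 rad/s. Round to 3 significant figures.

0.0135

At s = jω = j714:
zero (s+475): 475 + j714 → |·| = √(475²+714²) = √735421 ≈ 857.57, ∠ = arctan(714/475) ≈ 56.37°
quadratic: (j714)² + 1.32·j714 + 4 = -509792 + j942.48 → |·| ≈ 5.0979e+05, ∠ ≈ 179.89°
|L| = 8 · 857.57 / 5.0979e+05 ≈ 0.013458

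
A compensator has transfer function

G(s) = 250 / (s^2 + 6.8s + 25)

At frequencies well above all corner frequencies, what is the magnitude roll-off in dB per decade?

-40 dB/decade

Each pole contributes −20 dB/decade at high frequency; each zero contributes +20 dB/decade.
Net: 0 zero(s) − 2 pole(s) → -40 dB/decade.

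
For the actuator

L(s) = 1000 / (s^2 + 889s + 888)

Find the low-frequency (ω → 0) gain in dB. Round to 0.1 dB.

L(0) = 1000 / 888 ≈ 1.1261
20 log₁₀(1.1261) ≈ 1.03 dB

1.0 dB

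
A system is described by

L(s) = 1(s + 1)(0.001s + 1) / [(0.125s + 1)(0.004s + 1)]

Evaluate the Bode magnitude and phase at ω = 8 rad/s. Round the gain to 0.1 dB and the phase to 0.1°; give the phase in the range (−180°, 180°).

At ω = 8 rad/s:
zero (1 + j8·1) = 1 + j8 → |·| ≈ 8.0623, ∠ ≈ 82.87°
zero (1 + j8·0.001) = 1 + j0.008 → |·| ≈ 1, ∠ ≈ 0.46°
pole (1 + j8·0.125) = 1 + j1 → |·| ≈ 1.4142, ∠ ≈ 45.00°
pole (1 + j8·0.004) = 1 + j0.032 → |·| ≈ 1.0005, ∠ ≈ 1.83°
|L| = 1 · 8.0623 · 1 / (1.4142 · 1.0005) ≈ 5.6981
Gain = 20 log₁₀(5.6981) ≈ 15.11 dB
∠L = (82.87° + 0.46°) − (45.00° + 1.83°) = 36.50°

15.1 dB, 36.5°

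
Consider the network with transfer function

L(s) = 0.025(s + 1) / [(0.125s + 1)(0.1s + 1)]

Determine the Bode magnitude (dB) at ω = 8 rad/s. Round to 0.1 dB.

-19.1 dB

At ω = 8 rad/s:
zero (1 + j8·1) = 1 + j8 → |·| ≈ 8.0623, ∠ ≈ 82.87°
pole (1 + j8·0.125) = 1 + j1 → |·| ≈ 1.4142, ∠ ≈ 45.00°
pole (1 + j8·0.1) = 1 + j0.8 → |·| ≈ 1.2806, ∠ ≈ 38.66°
|L| = 0.025 · 8.0623 / (1.4142 · 1.2806) ≈ 0.11129
Gain = 20 log₁₀(0.11129) ≈ -19.07 dB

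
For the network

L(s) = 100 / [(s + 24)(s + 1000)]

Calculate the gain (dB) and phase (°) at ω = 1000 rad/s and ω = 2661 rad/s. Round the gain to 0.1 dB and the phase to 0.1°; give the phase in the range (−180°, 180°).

At s = jω = j1000:
pole (s+24): 24 + j1000 → |·| = √(24²+1000²) = √1000576 ≈ 1000.3, ∠ = arctan(1000/24) ≈ 88.63°
pole (s+1000): 1000 + j1000 → |·| = √(1000²+1000²) = √2000000 ≈ 1414.2, ∠ = arctan(1000/1000) ≈ 45.00°
|L| = 100 / 1.4146e+06 ≈ 7.0691e-05
Gain = 20 log₁₀(7.0691e-05) ≈ -83.01 dB
∠L = 0.00° − 133.63° = -133.63°

At s = jω = j2661:
pole (s+24): 24 + j2661 → |·| = √(24²+2661²) = √7081497 ≈ 2661.1, ∠ = arctan(2661/24) ≈ 89.48°
pole (s+1000): 1000 + j2661 → |·| = √(1000²+2661²) = √8080921 ≈ 2842.7, ∠ = arctan(2661/1000) ≈ 69.40°
|L| = 100 / 7.5647e+06 ≈ 1.3219e-05
Gain = 20 log₁₀(1.3219e-05) ≈ -97.58 dB
∠L = 0.00° − 158.88° = -158.88°

ω = 1000: -83.0 dB, -133.6°; ω = 2661: -97.6 dB, -158.9°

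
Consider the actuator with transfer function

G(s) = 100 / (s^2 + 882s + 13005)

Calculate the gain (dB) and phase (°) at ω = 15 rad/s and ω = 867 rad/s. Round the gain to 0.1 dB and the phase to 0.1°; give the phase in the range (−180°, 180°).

Substitute s = j15:
Numerator: 100 = 100 + j0
Denominator: (j15)^2 + 882(j15) + 13005 = 12780 + j13230
|N| = √(100² + 0²) ≈ 100, ∠N ≈ 0.00°
|D| = √(12780² + 13230²) ≈ 18395, ∠D ≈ 45.99°
|G| = 100 / 18395 ≈ 0.0054363
Gain = 20 log₁₀(0.0054363) ≈ -45.29 dB
∠G = 0.00° − 45.99° = -45.99°

Substitute s = j867:
Numerator: 100 = 100 + j0
Denominator: (j867)^2 + 882(j867) + 13005 = -738684 + j764694
|N| = √(100² + 0²) ≈ 100, ∠N ≈ 0.00°
|D| = √(738684² + 764694²) ≈ 1.0632e+06, ∠D ≈ 134.01°
|G| = 100 / 1.0632e+06 ≈ 9.4056e-05
Gain = 20 log₁₀(9.4056e-05) ≈ -80.53 dB
∠G = 0.00° − 134.01° = -134.01°

ω = 15: -45.3 dB, -46.0°; ω = 867: -80.5 dB, -134.0°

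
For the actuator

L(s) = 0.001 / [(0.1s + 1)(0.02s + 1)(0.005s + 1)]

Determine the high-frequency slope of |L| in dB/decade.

-60 dB/decade

Each pole contributes −20 dB/decade at high frequency; each zero contributes +20 dB/decade.
Net: 0 zero(s) − 3 pole(s) → -60 dB/decade.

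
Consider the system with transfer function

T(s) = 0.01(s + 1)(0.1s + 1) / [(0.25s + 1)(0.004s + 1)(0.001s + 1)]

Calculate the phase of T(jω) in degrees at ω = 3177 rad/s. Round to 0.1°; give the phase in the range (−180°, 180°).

-68.2°

At ω = 3177 rad/s:
zero (1 + j3177·1) = 1 + j3177 → |·| ≈ 3177, ∠ ≈ 89.98°
zero (1 + j3177·0.1) = 1 + j317.7 → |·| ≈ 317.7, ∠ ≈ 89.82°
pole (1 + j3177·0.25) = 1 + j794.25 → |·| ≈ 794.25, ∠ ≈ 89.93°
pole (1 + j3177·0.004) = 1 + j12.708 → |·| ≈ 12.747, ∠ ≈ 85.50°
pole (1 + j3177·0.001) = 1 + j3.177 → |·| ≈ 3.3307, ∠ ≈ 72.53°
∠T = (89.98° + 89.82°) − (89.93° + 85.50° + 72.53°) = -68.16°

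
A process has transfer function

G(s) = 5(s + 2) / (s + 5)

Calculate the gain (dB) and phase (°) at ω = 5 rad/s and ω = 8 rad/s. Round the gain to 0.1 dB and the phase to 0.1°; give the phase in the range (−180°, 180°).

ω = 5: 11.6 dB, 23.2°; ω = 8: 12.8 dB, 18.0°

At s = jω = j5:
zero (s+2): 2 + j5 → |·| = √(2²+5²) = √29 ≈ 5.3852, ∠ = arctan(5/2) ≈ 68.20°
pole (s+5): 5 + j5 → |·| = √(5²+5²) = √50 ≈ 7.0711, ∠ = arctan(5/5) ≈ 45.00°
|G| = 5 · 5.3852 / 7.0711 ≈ 3.8079
Gain = 20 log₁₀(3.8079) ≈ 11.61 dB
∠G = 68.20° − 45.00° = 23.20°

At s = jω = j8:
zero (s+2): 2 + j8 → |·| = √(2²+8²) = √68 ≈ 8.2462, ∠ = arctan(8/2) ≈ 75.96°
pole (s+5): 5 + j8 → |·| = √(5²+8²) = √89 ≈ 9.434, ∠ = arctan(8/5) ≈ 57.99°
|G| = 5 · 8.2462 / 9.434 ≈ 4.3705
Gain = 20 log₁₀(4.3705) ≈ 12.81 dB
∠G = 75.96° − 57.99° = 17.97°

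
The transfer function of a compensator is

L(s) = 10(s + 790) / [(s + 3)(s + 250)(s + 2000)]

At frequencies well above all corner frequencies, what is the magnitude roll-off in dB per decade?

Each pole contributes −20 dB/decade at high frequency; each zero contributes +20 dB/decade.
Net: 1 zero(s) − 3 pole(s) → -40 dB/decade.

-40 dB/decade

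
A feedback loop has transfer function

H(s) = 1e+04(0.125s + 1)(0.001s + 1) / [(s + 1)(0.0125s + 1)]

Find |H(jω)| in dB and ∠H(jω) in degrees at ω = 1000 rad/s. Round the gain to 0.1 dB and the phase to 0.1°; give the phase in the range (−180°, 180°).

At ω = 1000 rad/s:
zero (1 + j1000·0.125) = 1 + j125 → |·| ≈ 125, ∠ ≈ 89.54°
zero (1 + j1000·0.001) = 1 + j1 → |·| ≈ 1.4142, ∠ ≈ 45.00°
pole (1 + j1000·1) = 1 + j1000 → |·| ≈ 1000, ∠ ≈ 89.94°
pole (1 + j1000·0.0125) = 1 + j12.5 → |·| ≈ 12.54, ∠ ≈ 85.43°
|H| = 1e+04 · 125 · 1.4142 / (1000 · 12.54) ≈ 140.97
Gain = 20 log₁₀(140.97) ≈ 42.98 dB
∠H = (89.54° + 45.00°) − (89.94° + 85.43°) = -40.83°

43.0 dB, -40.8°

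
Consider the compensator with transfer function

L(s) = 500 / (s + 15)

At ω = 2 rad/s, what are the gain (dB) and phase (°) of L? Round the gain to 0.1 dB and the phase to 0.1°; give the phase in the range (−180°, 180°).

30.4 dB, -7.6°

Substitute s = j2:
Numerator: 500 = 500 + j0
Denominator: (j2) + 15 = 15 + j2
|N| = √(500² + 0²) ≈ 500, ∠N ≈ 0.00°
|D| = √(15² + 2²) ≈ 15.133, ∠D ≈ 7.59°
|L| = 500 / 15.133 ≈ 33.04
Gain = 20 log₁₀(33.04) ≈ 30.38 dB
∠L = 0.00° − 7.59° = -7.59°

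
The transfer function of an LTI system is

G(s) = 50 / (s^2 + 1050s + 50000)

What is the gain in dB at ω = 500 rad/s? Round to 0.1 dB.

Substitute s = j500:
Numerator: 50 = 50 + j0
Denominator: (j500)^2 + 1050(j500) + 50000 = -200000 + j525000
|N| = √(50² + 0²) ≈ 50, ∠N ≈ 0.00°
|D| = √(200000² + 525000²) ≈ 5.6181e+05, ∠D ≈ 110.85°
|G| = 50 / 5.6181e+05 ≈ 8.8998e-05
Gain = 20 log₁₀(8.8998e-05) ≈ -81.01 dB

-81.0 dB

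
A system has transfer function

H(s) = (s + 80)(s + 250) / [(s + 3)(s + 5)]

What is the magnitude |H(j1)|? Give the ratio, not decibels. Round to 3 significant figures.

1.24e+03

At s = jω = j1:
zero (s+80): 80 + j1 → |·| = √(80²+1²) = √6401 ≈ 80.006, ∠ = arctan(1/80) ≈ 0.72°
zero (s+250): 250 + j1 → |·| = √(250²+1²) = √62501 ≈ 250, ∠ = arctan(1/250) ≈ 0.23°
pole (s+3): 3 + j1 → |·| = √(3²+1²) = √10 ≈ 3.1623, ∠ = arctan(1/3) ≈ 18.43°
pole (s+5): 5 + j1 → |·| = √(5²+1²) = √26 ≈ 5.099, ∠ = arctan(1/5) ≈ 11.31°
|H| = 1 · 20002 / 16.125 ≈ 1240.4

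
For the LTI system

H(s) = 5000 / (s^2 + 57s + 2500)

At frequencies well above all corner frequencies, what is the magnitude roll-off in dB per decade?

Each pole contributes −20 dB/decade at high frequency; each zero contributes +20 dB/decade.
Net: 0 zero(s) − 2 pole(s) → -40 dB/decade.

-40 dB/decade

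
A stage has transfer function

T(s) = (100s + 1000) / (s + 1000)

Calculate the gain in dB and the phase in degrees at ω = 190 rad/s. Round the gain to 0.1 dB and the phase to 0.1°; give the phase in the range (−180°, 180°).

Substitute s = j190:
Numerator: 100(j190) + 1000 = 1000 + j19000
Denominator: (j190) + 1000 = 1000 + j190
|N| = √(1000² + 19000²) ≈ 19026, ∠N ≈ 86.99°
|D| = √(1000² + 190²) ≈ 1017.9, ∠D ≈ 10.76°
|T| = 19026 / 1017.9 ≈ 18.691
Gain = 20 log₁₀(18.691) ≈ 25.43 dB
∠T = 86.99° − 10.76° = 76.23°

25.4 dB, 76.2°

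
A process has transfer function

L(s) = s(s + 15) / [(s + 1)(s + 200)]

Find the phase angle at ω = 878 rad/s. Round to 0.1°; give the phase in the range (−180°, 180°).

11.9°

At s = jω = j878:
zero (s+15): 15 + j878 → |·| = √(15²+878²) = √771109 ≈ 878.13, ∠ = arctan(878/15) ≈ 89.02°
zero at origin: s = j878 → |·| = 878, ∠ = 90.00°
pole (s+1): 1 + j878 → |·| = √(1²+878²) = √770885 ≈ 878, ∠ = arctan(878/1) ≈ 89.93°
pole (s+200): 200 + j878 → |·| = √(200²+878²) = √810884 ≈ 900.49, ∠ = arctan(878/200) ≈ 77.17°
∠L = 179.02° − 167.10° = 11.92°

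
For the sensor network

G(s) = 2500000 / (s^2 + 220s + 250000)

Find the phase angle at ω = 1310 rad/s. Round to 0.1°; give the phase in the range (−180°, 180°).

At s = jω = j1310:
quadratic: (j1310)² + 220·j1310 + 250000 = -1466100 + j288200 → |·| ≈ 1.4942e+06, ∠ ≈ 168.88°
∠G = 0.00° − 168.88° = -168.88°

-168.9°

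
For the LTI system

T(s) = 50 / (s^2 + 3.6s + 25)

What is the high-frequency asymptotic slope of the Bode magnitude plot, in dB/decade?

Each pole contributes −20 dB/decade at high frequency; each zero contributes +20 dB/decade.
Net: 0 zero(s) − 2 pole(s) → -40 dB/decade.

-40 dB/decade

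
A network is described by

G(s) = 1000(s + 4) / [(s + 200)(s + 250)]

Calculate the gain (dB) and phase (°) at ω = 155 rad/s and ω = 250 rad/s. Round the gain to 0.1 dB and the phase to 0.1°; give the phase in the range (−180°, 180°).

At s = jω = j155:
zero (s+4): 4 + j155 → |·| = √(4²+155²) = √24041 ≈ 155.05, ∠ = arctan(155/4) ≈ 88.52°
pole (s+200): 200 + j155 → |·| = √(200²+155²) = √64025 ≈ 253.03, ∠ = arctan(155/200) ≈ 37.78°
pole (s+250): 250 + j155 → |·| = √(250²+155²) = √86525 ≈ 294.15, ∠ = arctan(155/250) ≈ 31.80°
|G| = 1000 · 155.05 / 74429 ≈ 2.0832
Gain = 20 log₁₀(2.0832) ≈ 6.37 dB
∠G = 88.52° − 69.58° = 18.94°

At s = jω = j250:
zero (s+4): 4 + j250 → |·| = √(4²+250²) = √62516 ≈ 250.03, ∠ = arctan(250/4) ≈ 89.08°
pole (s+200): 200 + j250 → |·| = √(200²+250²) = √102500 ≈ 320.16, ∠ = arctan(250/200) ≈ 51.34°
pole (s+250): 250 + j250 → |·| = √(250²+250²) = √125000 ≈ 353.55, ∠ = arctan(250/250) ≈ 45.00°
|G| = 1000 · 250.03 / 1.1319e+05 ≈ 2.2089
Gain = 20 log₁₀(2.2089) ≈ 6.88 dB
∠G = 89.08° − 96.34° = -7.26°

ω = 155: 6.4 dB, 18.9°; ω = 250: 6.9 dB, -7.3°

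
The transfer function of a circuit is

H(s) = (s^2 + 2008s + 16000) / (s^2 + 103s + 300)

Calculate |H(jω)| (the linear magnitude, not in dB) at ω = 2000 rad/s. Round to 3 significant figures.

1.41

Substitute s = j2000:
Numerator: (j2000)^2 + 2008(j2000) + 16000 = -3984000 + j4016000
Denominator: (j2000)^2 + 103(j2000) + 300 = -3999700 + j206000
|N| = √(3984000² + 4016000²) ≈ 5.6569e+06, ∠N ≈ 134.77°
|D| = √(3999700² + 206000²) ≈ 4.005e+06, ∠D ≈ 177.05°
|H| = 5.6569e+06 / 4.005e+06 ≈ 1.4125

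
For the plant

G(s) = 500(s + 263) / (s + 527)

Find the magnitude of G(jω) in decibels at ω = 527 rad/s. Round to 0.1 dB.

At s = jω = j527:
zero (s+263): 263 + j527 → |·| = √(263²+527²) = √346898 ≈ 588.98, ∠ = arctan(527/263) ≈ 63.48°
pole (s+527): 527 + j527 → |·| = √(527²+527²) = √555458 ≈ 745.29, ∠ = arctan(527/527) ≈ 45.00°
|G| = 500 · 588.98 / 745.29 ≈ 395.13
Gain = 20 log₁₀(395.13) ≈ 51.93 dB

51.9 dB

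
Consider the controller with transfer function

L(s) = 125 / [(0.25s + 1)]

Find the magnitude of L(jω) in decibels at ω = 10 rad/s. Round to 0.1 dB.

33.3 dB

At ω = 10 rad/s:
pole (1 + j10·0.25) = 1 + j2.5 → |·| ≈ 2.6926, ∠ ≈ 68.20°
|L| = 125 · 1 / (2.6926) ≈ 46.424
Gain = 20 log₁₀(46.424) ≈ 33.33 dB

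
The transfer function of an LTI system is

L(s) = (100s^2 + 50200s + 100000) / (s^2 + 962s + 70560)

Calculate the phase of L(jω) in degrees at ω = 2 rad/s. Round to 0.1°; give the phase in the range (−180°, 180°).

43.7°

Substitute s = j2:
Numerator: 100(j2)^2 + 50200(j2) + 100000 = 99600 + j100400
Denominator: (j2)^2 + 962(j2) + 70560 = 70556 + j1924
|N| = √(99600² + 100400²) ≈ 1.4142e+05, ∠N ≈ 45.23°
|D| = √(70556² + 1924²) ≈ 70582, ∠D ≈ 1.56°
∠L = 45.23° − 1.56° = 43.67°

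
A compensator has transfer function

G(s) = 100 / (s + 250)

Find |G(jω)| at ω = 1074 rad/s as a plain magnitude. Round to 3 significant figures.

0.0907

At s = jω = j1074:
pole (s+250): 250 + j1074 → |·| = √(250²+1074²) = √1215976 ≈ 1102.7, ∠ = arctan(1074/250) ≈ 76.90°
|G| = 100 / 1102.7 ≈ 0.090686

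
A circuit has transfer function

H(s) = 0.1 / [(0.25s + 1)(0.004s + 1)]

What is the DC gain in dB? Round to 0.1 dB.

-20.0 dB

H(0) = 0.1 · 1 / 1 = 0.1
20 log₁₀(0.1) ≈ -20.00 dB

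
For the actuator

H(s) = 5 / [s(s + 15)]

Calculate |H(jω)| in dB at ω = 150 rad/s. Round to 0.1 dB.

-73.1 dB

At s = jω = j150:
pole (s+15): 15 + j150 → |·| = √(15²+150²) = √22725 ≈ 150.75, ∠ = arctan(150/15) ≈ 84.29°
pole at origin: |s| = 150, ∠ = 90.00° (in denominator)
|H| = 5 / 22612 ≈ 0.00022112
Gain = 20 log₁₀(0.00022112) ≈ -73.11 dB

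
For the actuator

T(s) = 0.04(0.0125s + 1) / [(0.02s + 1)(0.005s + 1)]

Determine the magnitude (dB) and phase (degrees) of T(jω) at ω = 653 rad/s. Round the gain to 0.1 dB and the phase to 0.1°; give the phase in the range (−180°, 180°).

-42.7 dB, -75.6°

At ω = 653 rad/s:
zero (1 + j653·0.0125) = 1 + j8.1625 → |·| ≈ 8.2235, ∠ ≈ 83.02°
pole (1 + j653·0.02) = 1 + j13.06 → |·| ≈ 13.098, ∠ ≈ 85.62°
pole (1 + j653·0.005) = 1 + j3.265 → |·| ≈ 3.4147, ∠ ≈ 72.97°
|T| = 0.04 · 8.2235 / (13.098 · 3.4147) ≈ 0.0073546
Gain = 20 log₁₀(0.0073546) ≈ -42.67 dB
∠T = (83.02°) − (85.62° + 72.97°) = -75.57°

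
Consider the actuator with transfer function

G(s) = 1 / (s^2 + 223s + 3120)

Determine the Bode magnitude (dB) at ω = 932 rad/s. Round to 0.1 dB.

Substitute s = j932:
Numerator: 1 = 1 + j0
Denominator: (j932)^2 + 223(j932) + 3120 = -865504 + j207836
|N| = √(1² + 0²) ≈ 1, ∠N ≈ 0.00°
|D| = √(865504² + 207836²) ≈ 8.9011e+05, ∠D ≈ 166.50°
|G| = 1 / 8.9011e+05 ≈ 1.1235e-06
Gain = 20 log₁₀(1.1235e-06) ≈ -118.99 dB

-119.0 dB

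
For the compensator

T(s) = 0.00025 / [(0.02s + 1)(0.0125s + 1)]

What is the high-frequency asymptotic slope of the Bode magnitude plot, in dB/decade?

Each pole contributes −20 dB/decade at high frequency; each zero contributes +20 dB/decade.
Net: 0 zero(s) − 2 pole(s) → -40 dB/decade.

-40 dB/decade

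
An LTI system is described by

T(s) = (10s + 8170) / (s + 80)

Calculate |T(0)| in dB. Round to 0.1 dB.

T(0) = 8170 / 80 ≈ 102.12
20 log₁₀(102.12) ≈ 40.18 dB

40.2 dB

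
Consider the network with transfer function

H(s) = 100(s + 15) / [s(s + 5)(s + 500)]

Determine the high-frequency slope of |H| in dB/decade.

-40 dB/decade

Each pole contributes −20 dB/decade at high frequency; each zero contributes +20 dB/decade.
Net: 1 zero(s) − 3 pole(s) → -40 dB/decade.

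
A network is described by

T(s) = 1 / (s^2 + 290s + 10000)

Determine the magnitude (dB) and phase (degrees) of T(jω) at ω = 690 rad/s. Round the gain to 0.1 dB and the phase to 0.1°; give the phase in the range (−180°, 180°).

Substitute s = j690:
Numerator: 1 = 1 + j0
Denominator: (j690)^2 + 290(j690) + 10000 = -466100 + j200100
|N| = √(1² + 0²) ≈ 1, ∠N ≈ 0.00°
|D| = √(466100² + 200100²) ≈ 5.0724e+05, ∠D ≈ 156.77°
|T| = 1 / 5.0724e+05 ≈ 1.9715e-06
Gain = 20 log₁₀(1.9715e-06) ≈ -114.10 dB
∠T = 0.00° − 156.77° = -156.77°

-114.1 dB, -156.8°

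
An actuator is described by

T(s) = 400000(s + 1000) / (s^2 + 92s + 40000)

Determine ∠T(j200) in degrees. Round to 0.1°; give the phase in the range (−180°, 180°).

At s = jω = j200:
zero (s+1000): 1000 + j200 → |·| = √(1000²+200²) = √1040000 ≈ 1019.8, ∠ = arctan(200/1000) ≈ 11.31°
quadratic: (j200)² + 92·j200 + 40000 = 0 + j18400 → |·| ≈ 18400, ∠ ≈ 90.00°
∠T = 11.31° − 90.00° = -78.69°

-78.7°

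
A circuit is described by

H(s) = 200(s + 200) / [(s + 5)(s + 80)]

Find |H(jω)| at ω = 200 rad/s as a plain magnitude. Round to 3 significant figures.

1.31

At s = jω = j200:
zero (s+200): 200 + j200 → |·| = √(200²+200²) = √80000 ≈ 282.84, ∠ = arctan(200/200) ≈ 45.00°
pole (s+5): 5 + j200 → |·| = √(5²+200²) = √40025 ≈ 200.06, ∠ = arctan(200/5) ≈ 88.57°
pole (s+80): 80 + j200 → |·| = √(80²+200²) = √46400 ≈ 215.41, ∠ = arctan(200/80) ≈ 68.20°
|H| = 200 · 282.84 / 43095 ≈ 1.3126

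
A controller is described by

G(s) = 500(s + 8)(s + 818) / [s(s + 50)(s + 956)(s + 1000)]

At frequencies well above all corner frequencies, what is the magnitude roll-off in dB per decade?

-40 dB/decade

Each pole contributes −20 dB/decade at high frequency; each zero contributes +20 dB/decade.
Net: 2 zero(s) − 4 pole(s) → -40 dB/decade.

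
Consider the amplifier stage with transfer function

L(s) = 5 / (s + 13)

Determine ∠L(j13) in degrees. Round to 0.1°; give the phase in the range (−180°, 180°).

-45.0°

At s = jω = j13:
pole (s+13): 13 + j13 → |·| = √(13²+13²) = √338 ≈ 18.385, ∠ = arctan(13/13) ≈ 45.00°
∠L = 0.00° − 45.00° = -45.00°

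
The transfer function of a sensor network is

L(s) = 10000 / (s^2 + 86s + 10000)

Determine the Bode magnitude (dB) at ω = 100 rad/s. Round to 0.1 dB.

At s = jω = j100:
quadratic: (j100)² + 86·j100 + 10000 = 0 + j8600 → |·| ≈ 8600, ∠ ≈ 90.00°
|L| = 10000 / 8600 ≈ 1.1628
Gain = 20 log₁₀(1.1628) ≈ 1.31 dB

1.3 dB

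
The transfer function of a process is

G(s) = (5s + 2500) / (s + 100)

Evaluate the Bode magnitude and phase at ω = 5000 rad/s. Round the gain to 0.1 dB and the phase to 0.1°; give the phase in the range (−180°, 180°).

Substitute s = j5000:
Numerator: 5(j5000) + 2500 = 2500 + j25000
Denominator: (j5000) + 100 = 100 + j5000
|N| = √(2500² + 25000²) ≈ 25125, ∠N ≈ 84.29°
|D| = √(100² + 5000²) ≈ 5001, ∠D ≈ 88.85°
|G| = 25125 / 5001 ≈ 5.024
Gain = 20 log₁₀(5.024) ≈ 14.02 dB
∠G = 84.29° − 88.85° = -4.56°

14.0 dB, -4.6°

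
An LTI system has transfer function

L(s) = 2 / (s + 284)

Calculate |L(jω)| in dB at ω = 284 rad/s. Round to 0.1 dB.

-46.1 dB

Substitute s = j284:
Numerator: 2 = 2 + j0
Denominator: (j284) + 284 = 284 + j284
|N| = √(2² + 0²) ≈ 2, ∠N ≈ 0.00°
|D| = √(284² + 284²) ≈ 401.64, ∠D ≈ 45.00°
|L| = 2 / 401.64 ≈ 0.0049796
Gain = 20 log₁₀(0.0049796) ≈ -46.06 dB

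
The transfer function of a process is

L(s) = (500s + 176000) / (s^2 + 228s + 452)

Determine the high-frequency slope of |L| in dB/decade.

Each pole contributes −20 dB/decade at high frequency; each zero contributes +20 dB/decade.
Net: 1 zero(s) − 2 pole(s) → -20 dB/decade.

-20 dB/decade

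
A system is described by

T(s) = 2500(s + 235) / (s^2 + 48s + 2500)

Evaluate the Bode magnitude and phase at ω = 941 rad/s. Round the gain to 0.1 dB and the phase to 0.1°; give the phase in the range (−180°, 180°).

8.8 dB, -101.1°

At s = jω = j941:
zero (s+235): 235 + j941 → |·| = √(235²+941²) = √940706 ≈ 969.9, ∠ = arctan(941/235) ≈ 75.98°
quadratic: (j941)² + 48·j941 + 2500 = -882981 + j45168 → |·| ≈ 8.8414e+05, ∠ ≈ 177.07°
|T| = 2500 · 969.9 / 8.8414e+05 ≈ 2.7425
Gain = 20 log₁₀(2.7425) ≈ 8.76 dB
∠T = 75.98° − 177.07° = -101.09°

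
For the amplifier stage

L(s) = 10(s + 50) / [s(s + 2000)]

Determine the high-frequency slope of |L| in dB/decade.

-20 dB/decade

Each pole contributes −20 dB/decade at high frequency; each zero contributes +20 dB/decade.
Net: 1 zero(s) − 2 pole(s) → -20 dB/decade.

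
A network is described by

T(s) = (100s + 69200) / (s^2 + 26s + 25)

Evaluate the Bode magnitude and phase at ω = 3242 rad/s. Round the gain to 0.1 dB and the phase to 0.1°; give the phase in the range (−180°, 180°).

-30.0 dB, -101.6°

Substitute s = j3242:
Numerator: 100(j3242) + 69200 = 69200 + j324200
Denominator: (j3242)^2 + 26(j3242) + 25 = -10510539 + j84292
|N| = √(69200² + 324200²) ≈ 3.315e+05, ∠N ≈ 77.95°
|D| = √(10510539² + 84292²) ≈ 1.0511e+07, ∠D ≈ 179.54°
|T| = 3.315e+05 / 1.0511e+07 ≈ 0.031538
Gain = 20 log₁₀(0.031538) ≈ -30.02 dB
∠T = 77.95° − 179.54° = -101.59°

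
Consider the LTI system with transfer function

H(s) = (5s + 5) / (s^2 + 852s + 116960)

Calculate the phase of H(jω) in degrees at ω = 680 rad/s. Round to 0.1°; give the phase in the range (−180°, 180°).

-30.9°

Substitute s = j680:
Numerator: 5(j680) + 5 = 5 + j3400
Denominator: (j680)^2 + 852(j680) + 116960 = -345440 + j579360
|N| = √(5² + 3400²) ≈ 3400, ∠N ≈ 89.92°
|D| = √(345440² + 579360²) ≈ 6.7453e+05, ∠D ≈ 120.81°
∠H = 89.92° − 120.81° = -30.89°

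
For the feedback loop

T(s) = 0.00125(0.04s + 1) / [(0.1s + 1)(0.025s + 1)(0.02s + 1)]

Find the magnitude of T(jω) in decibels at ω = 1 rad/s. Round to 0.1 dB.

At ω = 1 rad/s:
zero (1 + j1·0.04) = 1 + j0.04 → |·| ≈ 1.0008, ∠ ≈ 2.29°
pole (1 + j1·0.1) = 1 + j0.1 → |·| ≈ 1.005, ∠ ≈ 5.71°
pole (1 + j1·0.025) = 1 + j0.025 → |·| ≈ 1.0003, ∠ ≈ 1.43°
pole (1 + j1·0.02) = 1 + j0.02 → |·| ≈ 1.0002, ∠ ≈ 1.15°
|T| = 0.00125 · 1.0008 / (1.005 · 1.0003 · 1.0002) ≈ 0.0012442
Gain = 20 log₁₀(0.0012442) ≈ -58.10 dB

-58.1 dB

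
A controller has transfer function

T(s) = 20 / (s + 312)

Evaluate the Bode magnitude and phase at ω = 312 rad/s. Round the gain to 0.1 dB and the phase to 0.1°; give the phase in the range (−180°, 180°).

-26.9 dB, -45.0°

Substitute s = j312:
Numerator: 20 = 20 + j0
Denominator: (j312) + 312 = 312 + j312
|N| = √(20² + 0²) ≈ 20, ∠N ≈ 0.00°
|D| = √(312² + 312²) ≈ 441.23, ∠D ≈ 45.00°
|T| = 20 / 441.23 ≈ 0.045328
Gain = 20 log₁₀(0.045328) ≈ -26.87 dB
∠T = 0.00° − 45.00° = -45.00°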